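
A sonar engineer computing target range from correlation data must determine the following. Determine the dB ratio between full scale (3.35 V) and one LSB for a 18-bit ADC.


Dynamic range from full-scale to LSB:
V_min = V_max / 2^bits = 3.35 / 2^18
DR = 20 * log10(V_max / V_min)
   = 20 * log10(2^18)
   = 20 * 18 * log10(2)
   = 108.37 dB

108.37 dB


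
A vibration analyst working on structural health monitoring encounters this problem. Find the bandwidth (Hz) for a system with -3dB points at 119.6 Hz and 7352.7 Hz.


Bandwidth is the difference of -3dB frequencies:
BW = f_high - f_low
   = 7352.7 - 119.6
   = 7233.1 Hz

7233.1 Hz


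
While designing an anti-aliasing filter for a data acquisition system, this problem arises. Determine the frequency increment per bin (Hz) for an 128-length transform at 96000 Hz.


DFT frequency resolution:
df = fs / N
   = 96000 / 128
   = 750.0 Hz

750.0 Hz


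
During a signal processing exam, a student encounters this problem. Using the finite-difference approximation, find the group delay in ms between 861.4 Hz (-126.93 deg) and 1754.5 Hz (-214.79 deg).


Group delay from phase difference:
tau = -d(phi)/d(omega)
d(phi) = -87.86 deg = -1.533446 rad
d(omega) = 2*pi*(1754.5 - 861.4) = 5611.5128 rad/s
tau = -(-1.533446) / 5611.5128
    = 0.2733 ms

0.2733 ms


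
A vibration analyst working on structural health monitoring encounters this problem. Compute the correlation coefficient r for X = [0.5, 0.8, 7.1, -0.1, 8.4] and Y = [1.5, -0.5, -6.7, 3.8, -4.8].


Pearson correlation coefficient (population):
r = cov(X,Y) / (std(X) * std(Y))
Mean X = 3.34, Mean Y = -1.34
Cov(X,Y) = -13.1084
Std(X) = 3.635712, Std(Y) = 3.895947
r = -0.9254

-0.9254


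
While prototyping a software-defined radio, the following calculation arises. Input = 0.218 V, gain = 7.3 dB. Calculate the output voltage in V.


Output voltage from dB gain:
V_out = V_in * 10^(gain_dB / 20)
      = 0.218 * 10^(7.3 / 20)
      = 0.218 * 2.317395
      = 0.5052 V

0.5052 V


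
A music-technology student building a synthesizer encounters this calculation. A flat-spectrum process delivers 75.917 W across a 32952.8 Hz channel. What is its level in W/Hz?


Power spectral density:
PSD = P / BW
    = 75.917 / 32952.8
    = 0.00230381 W/Hz

0.00230381 W/Hz


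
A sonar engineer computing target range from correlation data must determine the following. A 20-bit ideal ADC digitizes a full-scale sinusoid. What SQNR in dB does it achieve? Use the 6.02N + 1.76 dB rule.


Theoretical SNR for a full-scale sinusoid:
SNR = 6.02 * N + 1.76
    = 6.02 * 20 + 1.76
    = 120.4 + 1.76
    = 122.16 dB

122.16 dB


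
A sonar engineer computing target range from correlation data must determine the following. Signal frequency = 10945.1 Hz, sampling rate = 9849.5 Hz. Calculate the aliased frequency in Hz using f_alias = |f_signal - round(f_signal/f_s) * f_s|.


Compute the nearest integer multiple of fs to the signal:
n = round(10945.1 / 9849.5) = 1
f_alias = |10945.1 - 1 * 9849.5|
        = |10945.1 - 9849.5|
        = 1095.6 Hz

1095.6


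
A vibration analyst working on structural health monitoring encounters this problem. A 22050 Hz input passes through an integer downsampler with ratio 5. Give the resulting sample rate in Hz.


Decimation reduces the sample rate:
fs_out = fs_in / M
       = 22050 / 5
       = 4410.0 Hz

4410.0 Hz


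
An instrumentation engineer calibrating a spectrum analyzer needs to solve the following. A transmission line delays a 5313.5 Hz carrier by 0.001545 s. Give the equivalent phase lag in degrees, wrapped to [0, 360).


Phase shift from frequency and time delay:
phi = 360 * f * t_delay
    = 360 * 5313.5 * 0.001545
    = 2955.37 degrees
    mod 360 = 75.37 degrees

75.37 degrees


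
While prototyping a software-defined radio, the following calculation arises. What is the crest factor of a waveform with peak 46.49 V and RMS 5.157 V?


Crest factor is the ratio of peak to RMS:
CF = V_peak / V_rms
   = 46.49 / 5.157
   = 9.0149

9.0149


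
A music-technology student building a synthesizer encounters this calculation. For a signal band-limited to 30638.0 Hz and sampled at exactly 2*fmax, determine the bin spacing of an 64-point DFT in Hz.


Step 1 — Nyquist sampling rate:
fs = 2 * fmax = 2 * 30638.0 = 61276.0 Hz

Step 2 — DFT bin spacing:
df = fs / N = 61276.0 / 64 = 957.4375 Hz

957.4375 Hz


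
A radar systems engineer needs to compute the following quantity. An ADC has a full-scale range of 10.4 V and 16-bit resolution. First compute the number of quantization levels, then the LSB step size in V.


Step 1 — number of quantization levels:
L = 2^N = 2^16 = 65536

Step 2 — LSB step size:
delta = Vfs / L
      = 10.4 / 65536
      = 0.00015869 V

Levels = 65536; step size = 0.00015869 V


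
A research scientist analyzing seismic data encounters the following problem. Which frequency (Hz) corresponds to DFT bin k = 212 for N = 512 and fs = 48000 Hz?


Frequency of DFT bin k:
f_k = k * fs / N
    = 212 * 48000 / 512
    = 10176000 / 512
    = 19875.0 Hz

19875.0 Hz


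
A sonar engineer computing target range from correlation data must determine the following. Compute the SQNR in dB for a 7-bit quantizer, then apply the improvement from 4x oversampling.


Step 1 — baseline SQNR at Nyquist:
SQNR_base = 6.02*N + 1.76
          = 6.02*7 + 1.76
          = 43.9 dB

Step 2 — oversampling processing gain:
G = 10*log10(OSR) = 10*log10(4) = 6.02 dB

Step 3 — total:
SQNR_total = 43.9 + 6.02 = 49.92 dB

Base SQNR = 43.9 dB; oversampled SQNR = 49.92 dB


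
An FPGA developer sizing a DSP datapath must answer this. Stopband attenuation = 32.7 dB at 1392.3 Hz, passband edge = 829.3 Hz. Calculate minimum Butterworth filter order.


Butterworth filter order formula:
n = log10(10^(A/10) - 1) / (2 * log10(f_stop/f_pass))
10^(32.7/10) - 1 = 1861.0871
f_stop/f_pass = 1392.3 / 829.3 = 1.6789
n = 7.2655 -> ceil = 8

8


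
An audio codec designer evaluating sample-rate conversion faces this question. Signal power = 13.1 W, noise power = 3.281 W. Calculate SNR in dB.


SNR in decibels:
SNR = 10 * log10(Ps / Pn)
    = 10 * log10(13.1 / 3.281)
    = 10 * log10(3.9927)
    = 10 * 0.6013
    = 6.01 dB

6.01 dB


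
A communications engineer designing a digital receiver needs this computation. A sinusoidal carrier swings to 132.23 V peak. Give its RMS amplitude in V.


RMS voltage for a sinusoidal waveform:
V_rms = V_peak / sqrt(2)
      = 132.23 / 1.414214
      = 93.501 V

93.501 V


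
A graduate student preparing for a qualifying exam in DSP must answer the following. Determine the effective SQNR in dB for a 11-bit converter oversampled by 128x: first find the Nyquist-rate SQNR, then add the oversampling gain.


Step 1 — baseline SQNR at Nyquist:
SQNR_base = 6.02*N + 1.76
          = 6.02*11 + 1.76
          = 67.98 dB

Step 2 — oversampling processing gain:
G = 10*log10(OSR) = 10*log10(128) = 21.07 dB

Step 3 — total:
SQNR_total = 67.98 + 21.07 = 89.05 dB

Base SQNR = 67.98 dB; oversampled SQNR = 89.05 dB


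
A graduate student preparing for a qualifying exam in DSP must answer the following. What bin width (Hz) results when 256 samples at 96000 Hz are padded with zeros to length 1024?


Frequency resolution after zero-padding:
N_padded = 256 * 4 = 1024
df = fs / N_padded
   = 96000 / 1024
   = 93.75 Hz

93.75 Hz


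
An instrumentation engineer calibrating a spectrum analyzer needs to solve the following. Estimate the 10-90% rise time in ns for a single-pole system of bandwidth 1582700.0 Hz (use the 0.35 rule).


Rise time from bandwidth relationship:
tr = 0.35 / BW
   = 0.35 / 1582700.0
   = 2.21141088e-07 s
   = 221.1411 ns

221.1411 ns


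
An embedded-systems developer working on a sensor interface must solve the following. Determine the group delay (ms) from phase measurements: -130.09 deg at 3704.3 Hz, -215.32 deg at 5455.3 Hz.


Group delay from phase difference:
tau = -d(phi)/d(omega)
d(phi) = -85.23 deg = -1.487544 rad
d(omega) = 2*pi*(5455.3 - 3704.3) = 11001.8575 rad/s
tau = -(-1.487544) / 11001.8575
    = 0.1352 ms

0.1352 ms


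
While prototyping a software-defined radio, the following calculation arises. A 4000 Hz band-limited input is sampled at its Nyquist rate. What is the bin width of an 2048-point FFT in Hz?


Step 1 — Nyquist sampling rate:
fs = 2 * fmax = 2 * 4000 = 8000 Hz

Step 2 — DFT bin spacing:
df = fs / N = 8000 / 2048 = 3.9062 Hz

3.9062 Hz


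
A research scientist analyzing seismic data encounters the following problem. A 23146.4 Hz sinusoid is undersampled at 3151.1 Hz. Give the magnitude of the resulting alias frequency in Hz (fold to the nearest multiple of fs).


Compute the nearest integer multiple of fs to the signal:
n = round(23146.4 / 3151.1) = 7
f_alias = |23146.4 - 7 * 3151.1|
        = |23146.4 - 22057.7|
        = 1088.7 Hz

1088.7


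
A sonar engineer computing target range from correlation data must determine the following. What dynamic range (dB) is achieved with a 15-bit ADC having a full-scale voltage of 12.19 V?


Dynamic range from full-scale to LSB:
V_min = V_max / 2^bits = 12.19 / 2^15
DR = 20 * log10(V_max / V_min)
   = 20 * log10(2^15)
   = 20 * 15 * log10(2)
   = 90.31 dB

90.31 dB


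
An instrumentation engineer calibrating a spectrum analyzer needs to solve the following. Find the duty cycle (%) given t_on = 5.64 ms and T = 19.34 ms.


Duty cycle as a percentage:
DC = (t_on / T) * 100
   = (5.64 / 19.34) * 100
   = 0.291624 * 100
   = 29.16 %

29.16 %


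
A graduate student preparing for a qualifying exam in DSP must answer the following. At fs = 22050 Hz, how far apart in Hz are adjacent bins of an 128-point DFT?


DFT frequency resolution:
df = fs / N
   = 22050 / 128
   = 172.2656 Hz

172.2656 Hz


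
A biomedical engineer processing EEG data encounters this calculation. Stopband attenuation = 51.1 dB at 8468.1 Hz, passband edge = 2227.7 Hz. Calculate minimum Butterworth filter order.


Butterworth filter order formula:
n = log10(10^(A/10) - 1) / (2 * log10(f_stop/f_pass))
10^(51.1/10) - 1 = 128823.9552
f_stop/f_pass = 8468.1 / 2227.7 = 3.8013
n = 4.4057 -> ceil = 5

5


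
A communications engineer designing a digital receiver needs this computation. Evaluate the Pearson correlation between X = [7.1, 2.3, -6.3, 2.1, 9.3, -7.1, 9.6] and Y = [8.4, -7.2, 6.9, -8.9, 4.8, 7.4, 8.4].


Pearson correlation coefficient (population):
r = cov(X,Y) / (std(X) * std(Y))
Mean X = 2.4286, Mean Y = 2.8286
Cov(X,Y) = 0.796327
Std(X) = 6.409527, Std(Y) = 6.985437
r = 0.0178

0.0178


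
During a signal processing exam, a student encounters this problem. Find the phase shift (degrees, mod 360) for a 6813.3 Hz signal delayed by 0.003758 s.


Phase shift from frequency and time delay:
phi = 360 * f * t_delay
    = 360 * 6813.3 * 0.003758
    = 9217.58 degrees
    mod 360 = 217.58 degrees

217.58 degrees


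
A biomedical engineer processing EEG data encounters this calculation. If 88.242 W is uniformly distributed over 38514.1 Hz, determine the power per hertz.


Power spectral density:
PSD = P / BW
    = 88.242 / 38514.1
    = 0.00229116 W/Hz

0.00229116 W/Hz


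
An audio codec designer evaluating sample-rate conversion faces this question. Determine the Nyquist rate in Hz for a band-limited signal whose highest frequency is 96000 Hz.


The Nyquist rate is twice the maximum frequency component.
fs_min = 2 * fmax
      = 2 * 96000
      = 192000 Hz

192000


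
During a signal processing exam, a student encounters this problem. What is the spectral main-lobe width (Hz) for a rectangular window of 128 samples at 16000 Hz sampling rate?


Main lobe width for a rectangular window:
Width = 2 * fs / N
      = 2 * 16000 / 128
      = 32000 / 128
      = 250.0 Hz

250.0 Hz


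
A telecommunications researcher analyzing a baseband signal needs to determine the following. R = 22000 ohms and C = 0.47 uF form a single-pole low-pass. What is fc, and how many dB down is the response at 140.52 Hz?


Step 1 — cutoff frequency:
fc = 1 / (2*pi*R*C)
C = 0.47 uF = 4.7e-07 F
fc = 1 / (2*pi*22000*4.7e-07)
   = 15.3922 Hz

Step 2 — magnitude at f = 140.52 Hz:
|H(f)| = 1 / sqrt(1 + (f/fc)^2)
f/fc = 140.52 / 15.3922 = 9.129299
|H| = 1 / sqrt(1 + 83.3441) = 0.1088862
|H|_dB = 20*log10(0.1088862) = -19.26 dB

fc = 15.3922 Hz; |H(140.52 Hz)| = -19.26 dB


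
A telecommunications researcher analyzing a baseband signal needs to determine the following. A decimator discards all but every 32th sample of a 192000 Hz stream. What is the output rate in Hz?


Decimation reduces the sample rate:
fs_out = fs_in / M
       = 192000 / 32
       = 6000.0 Hz

6000.0 Hz


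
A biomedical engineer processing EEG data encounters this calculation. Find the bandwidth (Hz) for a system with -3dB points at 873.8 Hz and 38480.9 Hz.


Bandwidth is the difference of -3dB frequencies:
BW = f_high - f_low
   = 38480.9 - 873.8
   = 37607.1 Hz

37607.1 Hz


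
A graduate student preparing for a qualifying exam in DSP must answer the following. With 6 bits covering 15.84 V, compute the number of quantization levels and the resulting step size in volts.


Step 1 — number of quantization levels:
L = 2^N = 2^6 = 64

Step 2 — LSB step size:
delta = Vfs / L
      = 15.84 / 64
      = 0.2475 V

Levels = 64; step size = 0.2475 V


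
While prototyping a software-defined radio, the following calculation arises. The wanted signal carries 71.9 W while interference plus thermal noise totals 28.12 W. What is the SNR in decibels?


SNR in decibels:
SNR = 10 * log10(Ps / Pn)
    = 10 * log10(71.9 / 28.12)
    = 10 * log10(2.5569)
    = 10 * 0.4077
    = 4.08 dB

4.08 dB


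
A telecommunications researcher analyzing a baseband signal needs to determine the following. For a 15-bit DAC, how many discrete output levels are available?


Number of quantization levels = 2^N
= 2^15
= 32768

32768


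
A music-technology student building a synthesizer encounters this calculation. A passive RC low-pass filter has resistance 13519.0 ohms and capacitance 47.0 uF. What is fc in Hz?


Cutoff frequency of a first-order RC filter:
fc = 1 / (2 * pi * R * C)
C = 47.0 uF = 4.7e-05 F
fc = 1 / (2 * pi * 13519.0 * 4.7e-05)
   = 1 / 3.9922919618848
   = 0.250483 Hz

0.250483 Hz


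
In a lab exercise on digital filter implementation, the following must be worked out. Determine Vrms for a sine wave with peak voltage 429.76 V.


RMS voltage for a sinusoidal waveform:
V_rms = V_peak / sqrt(2)
      = 429.76 / 1.414214
      = 303.886 V

303.886 V


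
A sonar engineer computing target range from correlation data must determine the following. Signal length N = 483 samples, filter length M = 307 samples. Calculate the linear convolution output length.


Linear convolution output length:
L = N + M - 1
  = 483 + 307 - 1
  = 789 samples

789


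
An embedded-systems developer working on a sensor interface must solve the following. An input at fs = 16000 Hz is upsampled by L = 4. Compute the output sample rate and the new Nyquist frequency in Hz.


Step 1 — output sample rate after interpolation by L:
fs_out = L * fs_in = 4 * 16000 = 64000 Hz

Step 2 — Nyquist frequency of the output stream:
f_Nyq = fs_out / 2 = 64000 / 2 = 32000.0 Hz

fs_out = 64000 Hz; f_Nyquist = 32000.0 Hz


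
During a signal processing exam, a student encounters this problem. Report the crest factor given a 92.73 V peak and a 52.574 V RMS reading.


Crest factor is the ratio of peak to RMS:
CF = V_peak / V_rms
   = 92.73 / 52.574
   = 1.7638

1.7638


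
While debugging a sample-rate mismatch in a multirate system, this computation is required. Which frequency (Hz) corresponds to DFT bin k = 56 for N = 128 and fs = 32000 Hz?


Frequency of DFT bin k:
f_k = k * fs / N
    = 56 * 32000 / 128
    = 1792000 / 128
    = 14000.0 Hz

14000.0 Hz


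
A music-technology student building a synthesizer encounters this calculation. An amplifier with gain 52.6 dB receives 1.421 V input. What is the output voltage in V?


Output voltage from dB gain:
V_out = V_in * 10^(gain_dB / 20)
      = 1.421 * 10^(52.6 / 20)
      = 1.421 * 426.579519
      = 606.1695 V

606.1695 V


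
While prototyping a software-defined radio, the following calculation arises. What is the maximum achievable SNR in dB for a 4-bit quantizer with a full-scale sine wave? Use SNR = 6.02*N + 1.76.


Theoretical SNR for a full-scale sinusoid:
SNR = 6.02 * N + 1.76
    = 6.02 * 4 + 1.76
    = 24.08 + 1.76
    = 25.84 dB

25.84 dB


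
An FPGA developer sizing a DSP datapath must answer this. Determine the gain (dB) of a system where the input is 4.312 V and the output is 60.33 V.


Voltage gain in dB:
G = 20 * log10(Vout / Vin)
  = 20 * log10(60.33 / 4.312)
  = 20 * log10(13.991187)
  = 20 * 1.145855
  = 22.92 dB

22.92 dB


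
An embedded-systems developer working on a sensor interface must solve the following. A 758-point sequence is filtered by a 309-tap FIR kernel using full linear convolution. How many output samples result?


Linear convolution output length:
L = N + M - 1
  = 758 + 309 - 1
  = 1066 samples

1066


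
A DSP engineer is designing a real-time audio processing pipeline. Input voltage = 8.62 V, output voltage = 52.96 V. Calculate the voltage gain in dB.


Voltage gain in dB:
G = 20 * log10(Vout / Vin)
  = 20 * log10(52.96 / 8.62)
  = 20 * log10(6.143852)
  = 20 * 0.788441
  = 15.77 dB

15.77 dB


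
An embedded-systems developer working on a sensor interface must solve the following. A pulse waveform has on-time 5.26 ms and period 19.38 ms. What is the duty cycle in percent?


Duty cycle as a percentage:
DC = (t_on / T) * 100
   = (5.26 / 19.38) * 100
   = 0.271414 * 100
   = 27.14 %

27.14 %


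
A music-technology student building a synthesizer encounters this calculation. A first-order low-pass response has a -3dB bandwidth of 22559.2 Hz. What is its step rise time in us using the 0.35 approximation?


Rise time from bandwidth relationship:
tr = 0.35 / BW
   = 0.35 / 22559.2
   = 1.551473457e-05 s
   = 15.5147 us

15.5147 us


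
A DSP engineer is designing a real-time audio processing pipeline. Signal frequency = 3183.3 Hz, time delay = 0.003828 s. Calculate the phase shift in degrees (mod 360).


Phase shift from frequency and time delay:
phi = 360 * f * t_delay
    = 360 * 3183.3 * 0.003828
    = 4386.84 degrees
    mod 360 = 66.84 degrees

66.84 degrees


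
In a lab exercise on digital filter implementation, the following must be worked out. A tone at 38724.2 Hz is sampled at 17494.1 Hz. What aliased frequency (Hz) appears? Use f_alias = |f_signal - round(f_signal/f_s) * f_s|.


Compute the nearest integer multiple of fs to the signal:
n = round(38724.2 / 17494.1) = 2
f_alias = |38724.2 - 2 * 17494.1|
        = |38724.2 - 34988.2|
        = 3736.0 Hz

3736.0


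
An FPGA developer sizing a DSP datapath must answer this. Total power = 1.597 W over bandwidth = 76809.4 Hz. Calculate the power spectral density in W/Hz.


Power spectral density:
PSD = P / BW
    = 1.597 / 76809.4
    = 2.079e-05 W/Hz

2.079e-05 W/Hz


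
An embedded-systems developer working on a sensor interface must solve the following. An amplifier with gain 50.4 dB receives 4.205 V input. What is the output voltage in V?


Output voltage from dB gain:
V_out = V_in * 10^(gain_dB / 20)
      = 4.205 * 10^(50.4 / 20)
      = 4.205 * 331.131121
      = 1392.4064 V

1392.4064 V


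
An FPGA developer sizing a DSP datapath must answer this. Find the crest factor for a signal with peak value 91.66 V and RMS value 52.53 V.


Crest factor is the ratio of peak to RMS:
CF = V_peak / V_rms
   = 91.66 / 52.53
   = 1.7449

1.7449


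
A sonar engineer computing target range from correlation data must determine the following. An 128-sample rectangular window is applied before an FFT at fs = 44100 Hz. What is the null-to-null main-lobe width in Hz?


Main lobe width for a rectangular window:
Width = 2 * fs / N
      = 2 * 44100 / 128
      = 88200 / 128
      = 689.062 Hz

689.062 Hz


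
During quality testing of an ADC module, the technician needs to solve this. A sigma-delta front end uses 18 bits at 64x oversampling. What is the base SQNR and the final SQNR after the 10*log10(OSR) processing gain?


Step 1 — baseline SQNR at Nyquist:
SQNR_base = 6.02*N + 1.76
          = 6.02*18 + 1.76
          = 110.12 dB

Step 2 — oversampling processing gain:
G = 10*log10(OSR) = 10*log10(64) = 18.06 dB

Step 3 — total:
SQNR_total = 110.12 + 18.06 = 128.18 dB

Base SQNR = 110.12 dB; oversampled SQNR = 128.18 dB


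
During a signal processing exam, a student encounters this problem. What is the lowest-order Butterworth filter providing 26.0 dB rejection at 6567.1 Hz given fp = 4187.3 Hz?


Butterworth filter order formula:
n = log10(10^(A/10) - 1) / (2 * log10(f_stop/f_pass))
10^(26.0/10) - 1 = 397.1072
f_stop/f_pass = 6567.1 / 4187.3 = 1.5683
n = 6.6489 -> ceil = 7

7


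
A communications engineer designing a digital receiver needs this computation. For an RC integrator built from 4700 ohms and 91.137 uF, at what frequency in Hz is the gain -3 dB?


Cutoff frequency of a first-order RC filter:
fc = 1 / (2 * pi * R * C)
C = 91.137 uF = 9.1137e-05 F
fc = 1 / (2 * pi * 4700 * 9.1137e-05)
   = 1 / 2.6913640989
   = 0.371559 Hz

0.371559 Hz


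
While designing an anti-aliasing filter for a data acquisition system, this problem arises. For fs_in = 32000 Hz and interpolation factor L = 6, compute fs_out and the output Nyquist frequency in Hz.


Step 1 — output sample rate after interpolation by L:
fs_out = L * fs_in = 6 * 32000 = 192000 Hz

Step 2 — Nyquist frequency of the output stream:
f_Nyq = fs_out / 2 = 192000 / 2 = 96000.0 Hz

fs_out = 192000 Hz; f_Nyquist = 96000.0 Hz


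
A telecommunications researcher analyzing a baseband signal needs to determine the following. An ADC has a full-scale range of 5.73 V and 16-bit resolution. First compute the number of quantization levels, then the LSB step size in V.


Step 1 — number of quantization levels:
L = 2^N = 2^16 = 65536

Step 2 — LSB step size:
delta = Vfs / L
      = 5.73 / 65536
      = 8.743e-05 V

Levels = 65536; step size = 8.743e-05 V


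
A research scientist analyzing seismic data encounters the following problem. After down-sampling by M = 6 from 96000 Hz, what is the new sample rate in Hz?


Decimation reduces the sample rate:
fs_out = fs_in / M
       = 96000 / 6
       = 16000.0 Hz

16000.0 Hz


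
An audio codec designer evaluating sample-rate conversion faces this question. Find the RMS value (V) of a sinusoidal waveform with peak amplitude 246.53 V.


RMS voltage for a sinusoidal waveform:
V_rms = V_peak / sqrt(2)
      = 246.53 / 1.414214
      = 174.323 V

174.323 V


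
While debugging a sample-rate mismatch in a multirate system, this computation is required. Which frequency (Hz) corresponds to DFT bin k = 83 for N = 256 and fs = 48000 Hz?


Frequency of DFT bin k:
f_k = k * fs / N
    = 83 * 48000 / 256
    = 3984000 / 256
    = 15562.5 Hz

15562.5 Hz


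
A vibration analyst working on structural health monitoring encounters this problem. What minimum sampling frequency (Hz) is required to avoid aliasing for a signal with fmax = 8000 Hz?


The Nyquist rate is twice the maximum frequency component.
fs_min = 2 * fmax
      = 2 * 8000
      = 16000 Hz

16000


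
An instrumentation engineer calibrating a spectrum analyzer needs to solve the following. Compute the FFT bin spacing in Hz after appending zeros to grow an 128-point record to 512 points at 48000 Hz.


Frequency resolution after zero-padding:
N_padded = 128 * 4 = 512
df = fs / N_padded
   = 48000 / 512
   = 93.75 Hz

93.75 Hz


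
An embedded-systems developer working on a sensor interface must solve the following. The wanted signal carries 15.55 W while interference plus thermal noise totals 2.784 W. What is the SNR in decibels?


SNR in decibels:
SNR = 10 * log10(Ps / Pn)
    = 10 * log10(15.55 / 2.784)
    = 10 * log10(5.5855)
    = 10 * 0.7471
    = 7.47 dB

7.47 dB


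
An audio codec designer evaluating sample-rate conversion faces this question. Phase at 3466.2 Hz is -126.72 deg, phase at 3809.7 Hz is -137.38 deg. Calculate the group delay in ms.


Group delay from phase difference:
tau = -d(phi)/d(omega)
d(phi) = -10.66 deg = -0.186052 rad
d(omega) = 2*pi*(3809.7 - 3466.2) = 2158.2742 rad/s
tau = -(-0.186052) / 2158.2742
    = 0.0862 ms

0.0862 ms


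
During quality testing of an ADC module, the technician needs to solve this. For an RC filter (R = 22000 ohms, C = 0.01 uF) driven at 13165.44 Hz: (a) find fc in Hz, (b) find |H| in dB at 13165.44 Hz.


Step 1 — cutoff frequency:
fc = 1 / (2*pi*R*C)
C = 0.01 uF = 1e-08 F
fc = 1 / (2*pi*22000*1e-08)
   = 723.432 Hz

Step 2 — magnitude at f = 13165.44 Hz:
|H(f)| = 1 / sqrt(1 + (f/fc)^2)
f/fc = 13165.44 / 723.432 = 18.198587
|H| = 1 / sqrt(1 + 331.188569) = 0.0548666
|H|_dB = 20*log10(0.0548666) = -25.21 dB

fc = 723.432 Hz; |H(13165.44 Hz)| = -25.21 dB


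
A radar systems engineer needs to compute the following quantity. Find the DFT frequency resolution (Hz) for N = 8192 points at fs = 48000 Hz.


DFT frequency resolution:
df = fs / N
   = 48000 / 8192
   = 5.8594 Hz

5.8594 Hz


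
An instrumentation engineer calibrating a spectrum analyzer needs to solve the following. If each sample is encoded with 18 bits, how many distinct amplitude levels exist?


Number of quantization levels = 2^N
= 2^18
= 262144

262144


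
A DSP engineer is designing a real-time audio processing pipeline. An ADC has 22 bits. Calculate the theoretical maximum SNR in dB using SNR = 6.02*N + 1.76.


Theoretical SNR for a full-scale sinusoid:
SNR = 6.02 * N + 1.76
    = 6.02 * 22 + 1.76
    = 132.44 + 1.76
    = 134.2 dB

134.2 dB


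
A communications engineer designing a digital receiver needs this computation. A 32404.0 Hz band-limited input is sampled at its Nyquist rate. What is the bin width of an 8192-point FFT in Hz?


Step 1 — Nyquist sampling rate:
fs = 2 * fmax = 2 * 32404.0 = 64808.0 Hz

Step 2 — DFT bin spacing:
df = fs / N = 64808.0 / 8192 = 7.9111 Hz

7.9111 Hz


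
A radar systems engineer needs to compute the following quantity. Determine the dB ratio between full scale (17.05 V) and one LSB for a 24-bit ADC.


Dynamic range from full-scale to LSB:
V_min = V_max / 2^bits = 17.05 / 2^24
DR = 20 * log10(V_max / V_min)
   = 20 * log10(2^24)
   = 20 * 24 * log10(2)
   = 144.49 dB

144.49 dB


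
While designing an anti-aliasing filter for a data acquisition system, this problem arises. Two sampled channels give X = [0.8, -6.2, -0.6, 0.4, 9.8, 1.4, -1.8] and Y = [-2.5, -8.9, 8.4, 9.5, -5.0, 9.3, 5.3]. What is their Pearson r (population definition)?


Pearson correlation coefficient (population):
r = cov(X,Y) / (std(X) * std(Y))
Mean X = 0.5429, Mean Y = 2.3
Cov(X,Y) = -0.331429
Std(X) = 4.452562, Std(Y) = 7.059138
r = -0.0105

-0.0105


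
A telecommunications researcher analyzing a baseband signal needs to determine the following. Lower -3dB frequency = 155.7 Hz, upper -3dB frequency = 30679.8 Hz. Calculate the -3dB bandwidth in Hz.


Bandwidth is the difference of -3dB frequencies:
BW = f_high - f_low
   = 30679.8 - 155.7
   = 30524.1 Hz

30524.1 Hz


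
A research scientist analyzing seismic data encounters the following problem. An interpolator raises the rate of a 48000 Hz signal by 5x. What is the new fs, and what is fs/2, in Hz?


Step 1 — output sample rate after interpolation by L:
fs_out = L * fs_in = 5 * 48000 = 240000 Hz

Step 2 — Nyquist frequency of the output stream:
f_Nyq = fs_out / 2 = 240000 / 2 = 120000.0 Hz

fs_out = 240000 Hz; f_Nyquist = 120000.0 Hz


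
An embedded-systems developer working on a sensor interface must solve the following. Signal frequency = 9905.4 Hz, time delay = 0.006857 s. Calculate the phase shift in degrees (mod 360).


Phase shift from frequency and time delay:
phi = 360 * f * t_delay
    = 360 * 9905.4 * 0.006857
    = 24451.68 degrees
    mod 360 = 331.68 degrees

331.68 degrees


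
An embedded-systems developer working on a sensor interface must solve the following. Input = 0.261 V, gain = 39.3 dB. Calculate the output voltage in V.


Output voltage from dB gain:
V_out = V_in * 10^(gain_dB / 20)
      = 0.261 * 10^(39.3 / 20)
      = 0.261 * 92.257143
      = 24.0791 V

24.0791 V


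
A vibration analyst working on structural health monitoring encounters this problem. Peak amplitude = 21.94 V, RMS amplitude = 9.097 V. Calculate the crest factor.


Crest factor is the ratio of peak to RMS:
CF = V_peak / V_rms
   = 21.94 / 9.097
   = 2.4118

2.4118


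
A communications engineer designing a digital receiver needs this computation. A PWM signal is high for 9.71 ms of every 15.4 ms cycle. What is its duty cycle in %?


Duty cycle as a percentage:
DC = (t_on / T) * 100
   = (9.71 / 15.4) * 100
   = 0.630519 * 100
   = 63.05 %

63.05 %


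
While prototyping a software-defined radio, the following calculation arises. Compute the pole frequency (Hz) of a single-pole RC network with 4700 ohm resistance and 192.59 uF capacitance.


Cutoff frequency of a first-order RC filter:
fc = 1 / (2 * pi * R * C)
C = 192.59 uF = 0.00019259 F
fc = 1 / (2 * pi * 4700 * 0.00019259)
   = 1 / 5.6873696940557
   = 0.175828 Hz

0.175828 Hz


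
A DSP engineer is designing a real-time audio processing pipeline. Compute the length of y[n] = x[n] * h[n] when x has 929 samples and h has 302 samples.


Linear convolution output length:
L = N + M - 1
  = 929 + 302 - 1
  = 1230 samples

1230


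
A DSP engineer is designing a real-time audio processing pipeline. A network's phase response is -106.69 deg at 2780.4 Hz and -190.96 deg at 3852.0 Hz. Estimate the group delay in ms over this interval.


Group delay from phase difference:
tau = -d(phi)/d(omega)
d(phi) = -84.27 deg = -1.470789 rad
d(omega) = 2*pi*(3852.0 - 2780.4) = 6733.0614 rad/s
tau = -(-1.470789) / 6733.0614
    = 0.2184 ms

0.2184 ms


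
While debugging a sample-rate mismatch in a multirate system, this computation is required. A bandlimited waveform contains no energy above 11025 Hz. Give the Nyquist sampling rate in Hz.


The Nyquist rate is twice the maximum frequency component.
fs_min = 2 * fmax
      = 2 * 11025
      = 22050 Hz

22050


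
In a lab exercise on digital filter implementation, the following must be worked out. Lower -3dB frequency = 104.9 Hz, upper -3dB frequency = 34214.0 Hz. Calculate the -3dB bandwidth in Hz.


Bandwidth is the difference of -3dB frequencies:
BW = f_high - f_low
   = 34214.0 - 104.9
   = 34109.1 Hz

34109.1 Hz


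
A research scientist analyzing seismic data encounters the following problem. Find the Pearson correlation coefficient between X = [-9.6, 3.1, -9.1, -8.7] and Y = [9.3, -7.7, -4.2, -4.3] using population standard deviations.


Pearson correlation coefficient (population):
r = cov(X,Y) / (std(X) * std(Y))
Mean X = -6.075, Mean Y = -1.725
Cov(X,Y) = -19.859375
Std(X) = 5.306776, Std(Y) = 6.519346
r = -0.574

-0.574


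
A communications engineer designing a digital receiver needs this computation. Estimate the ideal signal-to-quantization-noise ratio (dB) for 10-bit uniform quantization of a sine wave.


Theoretical SNR for a full-scale sinusoid:
SNR = 6.02 * N + 1.76
    = 6.02 * 10 + 1.76
    = 60.2 + 1.76
    = 61.96 dB

61.96 dB


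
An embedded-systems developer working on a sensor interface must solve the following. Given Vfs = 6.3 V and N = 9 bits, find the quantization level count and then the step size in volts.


Step 1 — number of quantization levels:
L = 2^N = 2^9 = 512

Step 2 — LSB step size:
delta = Vfs / L
      = 6.3 / 512
      = 0.01230469 V

Levels = 512; step size = 0.01230469 V


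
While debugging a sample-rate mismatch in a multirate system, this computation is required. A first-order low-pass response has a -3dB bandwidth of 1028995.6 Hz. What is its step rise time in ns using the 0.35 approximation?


Rise time from bandwidth relationship:
tr = 0.35 / BW
   = 0.35 / 1028995.6
   = 3.401375088e-07 s
   = 340.1375 ns

340.1375 ns


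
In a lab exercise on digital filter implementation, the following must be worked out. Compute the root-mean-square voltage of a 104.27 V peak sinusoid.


RMS voltage for a sinusoidal waveform:
V_rms = V_peak / sqrt(2)
      = 104.27 / 1.414214
      = 73.73 V

73.73 V


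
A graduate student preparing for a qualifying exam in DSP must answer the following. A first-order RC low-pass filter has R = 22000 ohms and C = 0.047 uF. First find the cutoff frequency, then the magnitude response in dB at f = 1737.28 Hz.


Step 1 — cutoff frequency:
fc = 1 / (2*pi*R*C)
C = 0.047 uF = 4.7e-08 F
fc = 1 / (2*pi*22000*4.7e-08)
   = 153.922 Hz

Step 2 — magnitude at f = 1737.28 Hz:
|H(f)| = 1 / sqrt(1 + (f/fc)^2)
f/fc = 1737.28 / 153.922 = 11.286756
|H| = 1 / sqrt(1 + 127.390861) = 0.0882537
|H|_dB = 20*log10(0.0882537) = -21.09 dB

fc = 153.922 Hz; |H(1737.28 Hz)| = -21.09 dB


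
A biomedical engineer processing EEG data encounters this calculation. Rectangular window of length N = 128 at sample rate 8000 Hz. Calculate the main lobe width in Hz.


Main lobe width for a rectangular window:
Width = 2 * fs / N
      = 2 * 8000 / 128
      = 16000 / 128
      = 125.0 Hz

125.0 Hz


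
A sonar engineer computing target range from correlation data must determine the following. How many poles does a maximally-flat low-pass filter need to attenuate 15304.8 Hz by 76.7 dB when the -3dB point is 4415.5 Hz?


Butterworth filter order formula:
n = log10(10^(A/10) - 1) / (2 * log10(f_stop/f_pass))
10^(76.7/10) - 1 = 46773513.1287
f_stop/f_pass = 15304.8 / 4415.5 = 3.4662
n = 7.1039 -> ceil = 8

8


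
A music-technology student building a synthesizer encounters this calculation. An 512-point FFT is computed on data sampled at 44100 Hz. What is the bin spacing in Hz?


DFT frequency resolution:
df = fs / N
   = 44100 / 512
   = 86.1328 Hz

86.1328 Hz


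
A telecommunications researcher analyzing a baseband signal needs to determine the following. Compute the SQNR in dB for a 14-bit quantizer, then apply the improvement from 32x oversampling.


Step 1 — baseline SQNR at Nyquist:
SQNR_base = 6.02*N + 1.76
          = 6.02*14 + 1.76
          = 86.04 dB

Step 2 — oversampling processing gain:
G = 10*log10(OSR) = 10*log10(32) = 15.05 dB

Step 3 — total:
SQNR_total = 86.04 + 15.05 = 101.09 dB

Base SQNR = 86.04 dB; oversampled SQNR = 101.09 dB


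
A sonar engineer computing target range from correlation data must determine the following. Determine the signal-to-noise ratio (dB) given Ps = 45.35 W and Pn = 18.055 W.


SNR in decibels:
SNR = 10 * log10(Ps / Pn)
    = 10 * log10(45.35 / 18.055)
    = 10 * log10(2.5118)
    = 10 * 0.4
    = 4.0 dB

4.0 dB


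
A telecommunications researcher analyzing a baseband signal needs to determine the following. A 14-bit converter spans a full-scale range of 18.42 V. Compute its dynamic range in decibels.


Dynamic range from full-scale to LSB:
V_min = V_max / 2^bits = 18.42 / 2^14
DR = 20 * log10(V_max / V_min)
   = 20 * log10(2^14)
   = 20 * 14 * log10(2)
   = 84.29 dB

84.29 dB


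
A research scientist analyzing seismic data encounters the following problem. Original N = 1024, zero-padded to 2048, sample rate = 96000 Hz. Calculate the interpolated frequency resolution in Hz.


Frequency resolution after zero-padding:
N_padded = 1024 * 2 = 2048
df = fs / N_padded
   = 96000 / 2048
   = 46.875 Hz

46.875 Hz


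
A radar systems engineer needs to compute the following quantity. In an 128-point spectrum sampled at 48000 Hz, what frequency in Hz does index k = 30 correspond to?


Frequency of DFT bin k:
f_k = k * fs / N
    = 30 * 48000 / 128
    = 1440000 / 128
    = 11250.0 Hz

11250.0 Hz


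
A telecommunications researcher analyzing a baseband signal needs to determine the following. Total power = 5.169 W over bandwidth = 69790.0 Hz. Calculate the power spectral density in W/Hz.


Power spectral density:
PSD = P / BW
    = 5.169 / 69790.0
    = 7.407e-05 W/Hz

7.407e-05 W/Hz


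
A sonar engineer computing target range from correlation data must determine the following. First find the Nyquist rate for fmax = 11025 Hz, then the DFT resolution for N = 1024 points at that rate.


Step 1 — Nyquist sampling rate:
fs = 2 * fmax = 2 * 11025 = 22050 Hz

Step 2 — DFT bin spacing:
df = fs / N = 22050 / 1024 = 21.5332 Hz

21.5332 Hz


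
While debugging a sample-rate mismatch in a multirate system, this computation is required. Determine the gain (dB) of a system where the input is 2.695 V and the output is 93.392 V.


Voltage gain in dB:
G = 20 * log10(Vout / Vin)
  = 20 * log10(93.392 / 2.695)
  = 20 * log10(34.653803)
  = 20 * 1.539751
  = 30.8 dB

30.8 dB


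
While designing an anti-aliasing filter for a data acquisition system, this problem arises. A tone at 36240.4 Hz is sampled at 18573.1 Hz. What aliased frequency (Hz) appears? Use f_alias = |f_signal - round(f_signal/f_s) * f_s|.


Compute the nearest integer multiple of fs to the signal:
n = round(36240.4 / 18573.1) = 2
f_alias = |36240.4 - 2 * 18573.1|
        = |36240.4 - 37146.2|
        = 905.8 Hz

905.8


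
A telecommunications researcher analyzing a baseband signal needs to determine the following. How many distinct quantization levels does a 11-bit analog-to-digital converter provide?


Number of quantization levels = 2^N
= 2^11
= 2048

2048


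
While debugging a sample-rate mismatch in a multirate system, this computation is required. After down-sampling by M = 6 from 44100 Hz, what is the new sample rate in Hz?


Decimation reduces the sample rate:
fs_out = fs_in / M
       = 44100 / 6
       = 7350.0 Hz

7350.0 Hz


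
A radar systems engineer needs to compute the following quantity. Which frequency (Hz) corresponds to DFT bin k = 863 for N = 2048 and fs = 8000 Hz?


Frequency of DFT bin k:
f_k = k * fs / N
    = 863 * 8000 / 2048
    = 6904000 / 2048
    = 3371.094 Hz

3371.094 Hz


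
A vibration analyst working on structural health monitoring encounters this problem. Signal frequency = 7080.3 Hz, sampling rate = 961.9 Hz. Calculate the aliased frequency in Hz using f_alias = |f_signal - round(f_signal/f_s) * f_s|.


Compute the nearest integer multiple of fs to the signal:
n = round(7080.3 / 961.9) = 7
f_alias = |7080.3 - 7 * 961.9|
        = |7080.3 - 6733.3|
        = 347.0 Hz

347.0


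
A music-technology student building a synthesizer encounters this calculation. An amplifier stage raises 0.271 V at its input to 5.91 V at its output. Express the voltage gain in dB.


Voltage gain in dB:
G = 20 * log10(Vout / Vin)
  = 20 * log10(5.91 / 0.271)
  = 20 * log10(21.808118)
  = 20 * 1.338618
  = 26.77 dB

26.77 dB


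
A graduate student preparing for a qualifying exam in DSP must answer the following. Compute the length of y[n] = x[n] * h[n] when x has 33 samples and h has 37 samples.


Linear convolution output length:
L = N + M - 1
  = 33 + 37 - 1
  = 69 samples

69


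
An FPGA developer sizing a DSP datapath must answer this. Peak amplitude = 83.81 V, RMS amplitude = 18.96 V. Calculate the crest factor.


Crest factor is the ratio of peak to RMS:
CF = V_peak / V_rms
   = 83.81 / 18.96
   = 4.4204

4.4204


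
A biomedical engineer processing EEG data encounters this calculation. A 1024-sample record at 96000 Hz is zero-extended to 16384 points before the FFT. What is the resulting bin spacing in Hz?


Frequency resolution after zero-padding:
N_padded = 1024 * 16 = 16384
df = fs / N_padded
   = 96000 / 16384
   = 5.8594 Hz

5.8594 Hz


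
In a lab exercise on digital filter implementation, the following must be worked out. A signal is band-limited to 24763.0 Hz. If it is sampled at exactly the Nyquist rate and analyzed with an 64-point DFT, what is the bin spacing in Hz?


Step 1 — Nyquist sampling rate:
fs = 2 * fmax = 2 * 24763.0 = 49526.0 Hz

Step 2 — DFT bin spacing:
df = fs / N = 49526.0 / 64 = 773.8438 Hz

773.8438 Hz
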